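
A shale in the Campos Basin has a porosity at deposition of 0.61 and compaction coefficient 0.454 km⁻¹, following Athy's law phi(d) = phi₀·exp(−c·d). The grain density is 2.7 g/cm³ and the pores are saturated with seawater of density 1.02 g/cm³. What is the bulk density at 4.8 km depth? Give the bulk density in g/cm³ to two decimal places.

Porosity at depth: phi = 0.61·exp(−0.454×4.8) = 0.61×0.1131 = 0.0690
Bulk density: ρ_b = (1−phi)ρ_g + phi·ρ_f = 0.9310×2.7 + 0.0690×1.02
       = 2.514 + 0.070 = 2.584 g/cm³

2.58 g/cm³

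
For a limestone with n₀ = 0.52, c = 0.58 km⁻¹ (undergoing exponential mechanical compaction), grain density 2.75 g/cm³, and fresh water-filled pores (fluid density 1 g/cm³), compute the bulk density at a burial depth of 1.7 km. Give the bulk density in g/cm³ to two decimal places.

Porosity at depth: n = 0.52·exp(−0.58×1.7) = 0.52×0.3731 = 0.1940
Bulk density: ρ_b = (1−n)ρ_g + n·ρ_f = 0.8060×2.75 + 0.1940×1
       = 2.217 + 0.194 = 2.411 g/cm³

2.41 g/cm³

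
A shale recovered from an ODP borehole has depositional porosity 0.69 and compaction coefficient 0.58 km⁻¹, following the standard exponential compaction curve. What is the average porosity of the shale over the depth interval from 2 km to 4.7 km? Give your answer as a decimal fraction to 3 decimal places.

0.109

⟨n⟩ = (1/(z₂−z₁)) ∫ n₀ e^(−βz) dz = n₀·(e^(−β·z₁) − e^(−β·z₂)) / (β·(z₂−z₁))
e^(−0.58×2) = 0.3135; e^(−0.58×4.7) = 0.0655
⟨n⟩ = 0.69 × (0.3135 − 0.0655) / (0.58 × 2.7) = 0.69 × 0.1584 = 0.1093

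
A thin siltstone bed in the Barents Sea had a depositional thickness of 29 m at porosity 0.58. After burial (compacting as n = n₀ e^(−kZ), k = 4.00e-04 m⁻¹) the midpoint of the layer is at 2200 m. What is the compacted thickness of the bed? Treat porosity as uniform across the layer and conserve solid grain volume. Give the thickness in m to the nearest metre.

16 m

Working in km (1 km = 1000 m; k in km⁻¹ = k in m⁻¹ × 1000):
Porosity at 2.2 km: n = 0.58·exp(−0.4×2.2) = 0.2406
Solid-volume conservation: h(1−n) = h₀(1−n₀) ⇒ h = h₀·(1−n₀)/(1−n)
h = 0.029 × (1 − 0.58)/(1 − 0.2406) = 0.029 × 0.5530 = 0.0160 km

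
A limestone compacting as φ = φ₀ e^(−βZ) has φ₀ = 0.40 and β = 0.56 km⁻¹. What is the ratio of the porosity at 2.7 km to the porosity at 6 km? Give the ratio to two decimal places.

φ(Z₁)/φ(Z₂) = e^(−β·Z₁)/e^(−β·Z₂) = e^{β(Z₂−Z₁)}
= exp(0.56 × 3.3) = exp(1.848) = 6.3471

6.35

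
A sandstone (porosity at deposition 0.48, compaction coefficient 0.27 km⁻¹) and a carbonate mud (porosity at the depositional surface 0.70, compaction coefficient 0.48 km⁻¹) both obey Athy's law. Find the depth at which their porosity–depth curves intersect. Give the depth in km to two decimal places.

Set n₀ₐ e^(−kₐz) = n₀ᵦ e^(−kᵦz) ⇒ ln(n₀ₐ/n₀ᵦ) = (kₐ − kᵦ)·z
z = ln(0.48/0.7) / (0.27 − 0.48) = -0.3773 / -0.21 = 1.797 km

1.80 km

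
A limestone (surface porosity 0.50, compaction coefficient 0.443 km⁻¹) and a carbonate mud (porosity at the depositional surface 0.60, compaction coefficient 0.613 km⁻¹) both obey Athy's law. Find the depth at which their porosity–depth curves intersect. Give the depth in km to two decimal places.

Set φ₀ₐ e^(−cₐd) = φ₀ᵦ e^(−cᵦd) ⇒ ln(φ₀ₐ/φ₀ᵦ) = (cₐ − cᵦ)·d
d = ln(0.5/0.6) / (0.443 − 0.613) = -0.1823 / -0.17 = 1.072 km

1.07 km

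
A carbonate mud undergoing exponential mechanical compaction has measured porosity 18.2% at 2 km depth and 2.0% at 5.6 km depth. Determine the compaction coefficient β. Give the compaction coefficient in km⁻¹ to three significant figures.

0.613 km⁻¹

Athy: φ(z) = φ₀ e^(−βz) ⇒ φ₁/φ₂ = e^{β(z₂−z₁)} ⇒ β = ln(φ₁/φ₂)/(z₂−z₁)
β = ln(0.182/0.02) / (5.6 − 2) = ln(9.1) / 3.6 = 2.2083 / 3.6 = 0.6134 km⁻¹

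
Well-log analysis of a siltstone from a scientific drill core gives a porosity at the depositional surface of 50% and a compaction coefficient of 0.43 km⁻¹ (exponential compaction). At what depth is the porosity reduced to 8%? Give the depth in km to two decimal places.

Invert Athy's law: z = ln(φ₀/φ) / β
z = ln(0.5/0.08) / 0.43 = ln(6.25) / 0.43 = 1.8326 / 0.43 = 4.262 km

4.26 km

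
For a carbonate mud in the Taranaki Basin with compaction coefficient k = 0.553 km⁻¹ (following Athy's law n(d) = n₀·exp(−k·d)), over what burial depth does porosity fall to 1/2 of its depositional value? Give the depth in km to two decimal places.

n/n₀ = 1/2 ⇒ exp(−k·d) = 1/2 ⇒ d = ln(2) / k
d = 0.6931 / 0.553 = 1.253 km

1.25 km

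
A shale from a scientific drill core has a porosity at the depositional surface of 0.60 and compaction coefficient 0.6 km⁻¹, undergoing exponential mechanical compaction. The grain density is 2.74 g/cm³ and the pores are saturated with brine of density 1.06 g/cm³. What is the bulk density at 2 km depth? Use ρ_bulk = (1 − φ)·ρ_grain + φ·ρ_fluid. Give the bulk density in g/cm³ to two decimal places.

2.44 g/cm³

Porosity at depth: φ = 0.6·exp(−0.6×2) = 0.6×0.3012 = 0.1807
Bulk density: ρ_b = (1−φ)ρ_g + φ·ρ_f = 0.8193×2.74 + 0.1807×1.06
       = 2.245 + 0.192 = 2.436 g/cm³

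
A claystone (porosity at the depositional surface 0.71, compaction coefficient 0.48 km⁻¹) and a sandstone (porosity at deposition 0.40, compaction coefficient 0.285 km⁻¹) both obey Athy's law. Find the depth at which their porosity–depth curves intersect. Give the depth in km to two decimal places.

Set φ₀ₐ e^(−βₐd) = φ₀ᵦ e^(−βᵦd) ⇒ ln(φ₀ₐ/φ₀ᵦ) = (βₐ − βᵦ)·d
d = ln(0.71/0.4) / (0.48 − 0.285) = 0.5738 / 0.195 = 2.943 km

2.94 km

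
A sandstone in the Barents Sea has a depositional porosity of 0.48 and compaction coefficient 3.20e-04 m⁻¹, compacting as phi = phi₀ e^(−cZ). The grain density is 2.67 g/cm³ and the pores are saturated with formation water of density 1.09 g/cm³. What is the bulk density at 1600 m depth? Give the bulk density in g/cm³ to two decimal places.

2.22 g/cm³

Working in km (1 km = 1000 m; c in km⁻¹ = c in m⁻¹ × 1000):
Porosity at depth: phi = 0.48·exp(−0.32×1.6) = 0.48×0.5993 = 0.2877
Bulk density: ρ_b = (1−phi)ρ_g + phi·ρ_f = 0.7123×2.67 + 0.2877×1.09
       = 1.902 + 0.314 = 2.215 g/cm³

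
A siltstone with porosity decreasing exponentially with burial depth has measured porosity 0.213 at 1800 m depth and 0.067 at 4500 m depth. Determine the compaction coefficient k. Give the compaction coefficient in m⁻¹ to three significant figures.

0.000428 m⁻¹

Working in km (1 km = 1000 m; k in km⁻¹ = k in m⁻¹ × 1000):
Athy: n(d) = n₀ e^(−kd) ⇒ n₁/n₂ = e^{k(d₂−d₁)} ⇒ k = ln(n₁/n₂)/(d₂−d₁)
k = ln(0.213/0.067) / (4.5 − 1.8) = ln(3.179) / 2.7 = 1.1566 / 2.7 = 0.4284 km⁻¹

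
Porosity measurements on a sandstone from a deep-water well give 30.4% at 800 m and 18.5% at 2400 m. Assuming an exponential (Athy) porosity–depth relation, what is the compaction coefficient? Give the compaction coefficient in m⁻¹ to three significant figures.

0.000310 m⁻¹

Working in km (1 km = 1000 m; c in km⁻¹ = c in m⁻¹ × 1000):
Athy: φ(d) = φ₀ e^(−cd) ⇒ φ₁/φ₂ = e^{c(d₂−d₁)} ⇒ c = ln(φ₁/φ₂)/(d₂−d₁)
c = ln(0.304/0.185) / (2.4 − 0.8) = ln(1.643) / 1.6 = 0.4967 / 1.6 = 0.3104 km⁻¹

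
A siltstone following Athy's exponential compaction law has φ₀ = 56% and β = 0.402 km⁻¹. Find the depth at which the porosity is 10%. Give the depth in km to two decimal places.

4.29 km

Invert Athy's law: z = ln(φ₀/φ) / β
z = ln(0.56/0.1) / 0.402 = ln(5.6) / 0.402 = 1.7228 / 0.402 = 4.285 km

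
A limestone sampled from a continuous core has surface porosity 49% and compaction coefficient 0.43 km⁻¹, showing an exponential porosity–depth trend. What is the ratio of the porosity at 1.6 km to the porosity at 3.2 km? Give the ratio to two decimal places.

phi(d₁)/phi(d₂) = e^(−β·d₁)/e^(−β·d₂) = e^{β(d₂−d₁)}
= exp(0.43 × 1.6) = exp(0.688) = 1.9897

1.99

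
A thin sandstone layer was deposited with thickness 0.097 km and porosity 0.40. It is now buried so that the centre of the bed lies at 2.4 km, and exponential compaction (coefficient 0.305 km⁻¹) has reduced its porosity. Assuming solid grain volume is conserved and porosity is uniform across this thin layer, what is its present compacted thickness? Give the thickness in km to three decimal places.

Porosity at 2.4 km: n = 0.4·exp(−0.305×2.4) = 0.1924
Solid-volume conservation: h(1−n) = h₀(1−n₀) ⇒ h = h₀·(1−n₀)/(1−n)
h = 0.097 × (1 − 0.4)/(1 − 0.1924) = 0.097 × 0.7429 = 0.0721 km

0.072 km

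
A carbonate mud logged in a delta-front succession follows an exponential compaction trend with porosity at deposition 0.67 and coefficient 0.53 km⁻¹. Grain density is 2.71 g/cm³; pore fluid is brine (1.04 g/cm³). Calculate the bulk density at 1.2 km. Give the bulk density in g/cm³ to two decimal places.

Porosity at depth: φ = 0.67·exp(−0.53×1.2) = 0.67×0.5294 = 0.3547
Bulk density: ρ_b = (1−φ)ρ_g + φ·ρ_f = 0.6453×2.71 + 0.3547×1.04
       = 1.749 + 0.369 = 2.118 g/cm³

2.12 g/cm³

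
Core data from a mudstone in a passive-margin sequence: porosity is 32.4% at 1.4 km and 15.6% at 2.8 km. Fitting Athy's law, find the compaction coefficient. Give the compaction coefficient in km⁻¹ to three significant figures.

0.522 km⁻¹

Athy: φ(Z) = φ₀ e^(−βZ) ⇒ φ₁/φ₂ = e^{β(Z₂−Z₁)} ⇒ β = ln(φ₁/φ₂)/(Z₂−Z₁)
β = ln(0.324/0.156) / (2.8 − 1.4) = ln(2.077) / 1.4 = 0.7309 / 1.4 = 0.5221 km⁻¹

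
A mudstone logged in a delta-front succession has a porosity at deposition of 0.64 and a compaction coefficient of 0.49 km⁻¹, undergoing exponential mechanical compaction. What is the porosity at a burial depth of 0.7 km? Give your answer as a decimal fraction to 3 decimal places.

0.454

φ = φ₀·exp(−β·d) = 0.64 × exp(−0.49 × 0.7) = 0.64 × exp(−0.343)
  = 0.64 × 0.7096 = 0.4542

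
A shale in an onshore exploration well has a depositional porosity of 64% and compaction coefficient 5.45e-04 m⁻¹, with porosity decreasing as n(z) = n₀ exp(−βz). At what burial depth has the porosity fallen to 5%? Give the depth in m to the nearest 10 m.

4680 m

Working in km (1 km = 1000 m; β in km⁻¹ = β in m⁻¹ × 1000):
Invert Athy's law: z = ln(n₀/n) / β
z = ln(0.64/0.05) / 0.545 = ln(12.8) / 0.545 = 2.5494 / 0.545 = 4.678 km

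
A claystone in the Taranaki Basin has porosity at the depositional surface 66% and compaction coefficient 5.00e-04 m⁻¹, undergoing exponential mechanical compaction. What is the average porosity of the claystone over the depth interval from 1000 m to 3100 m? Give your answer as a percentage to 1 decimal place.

24.8%

Working in km (1 km = 1000 m; c in km⁻¹ = c in m⁻¹ × 1000):
⟨n⟩ = (1/(z₂−z₁)) ∫ n₀ e^(−cz) dz = n₀·(e^(−c·z₁) − e^(−c·z₂)) / (c·(z₂−z₁))
e^(−0.5×1) = 0.6065; e^(−0.5×3.1) = 0.2122
⟨n⟩ = 0.66 × (0.6065 − 0.2122) / (0.5 × 2.1) = 0.66 × 0.3755 = 0.2478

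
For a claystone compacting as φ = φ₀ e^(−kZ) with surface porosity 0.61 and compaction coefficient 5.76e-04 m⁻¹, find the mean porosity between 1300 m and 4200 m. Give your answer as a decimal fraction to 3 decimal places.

0.140

Working in km (1 km = 1000 m; k in km⁻¹ = k in m⁻¹ × 1000):
⟨φ⟩ = (1/(Z₂−Z₁)) ∫ φ₀ e^(−kZ) dZ = φ₀·(e^(−k·Z₁) − e^(−k·Z₂)) / (k·(Z₂−Z₁))
e^(−0.576×1.3) = 0.4729; e^(−0.576×4.2) = 0.0890
⟨φ⟩ = 0.61 × (0.4729 − 0.0890) / (0.576 × 2.9) = 0.61 × 0.2298 = 0.1402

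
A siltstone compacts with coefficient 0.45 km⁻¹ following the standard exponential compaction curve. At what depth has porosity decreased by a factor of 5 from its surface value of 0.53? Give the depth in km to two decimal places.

φ/φ₀ = 1/5 ⇒ exp(−k·Z) = 1/5 ⇒ Z = ln(5) / k
Z = 1.6094 / 0.45 = 3.577 km

3.58 km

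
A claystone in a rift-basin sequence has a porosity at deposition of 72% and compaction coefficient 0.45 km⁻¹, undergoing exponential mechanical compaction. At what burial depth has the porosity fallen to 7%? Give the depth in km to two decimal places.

5.18 km

Invert Athy's law: z = ln(φ₀/φ) / β
z = ln(0.72/0.07) / 0.45 = ln(10.29) / 0.45 = 2.3308 / 0.45 = 5.179 km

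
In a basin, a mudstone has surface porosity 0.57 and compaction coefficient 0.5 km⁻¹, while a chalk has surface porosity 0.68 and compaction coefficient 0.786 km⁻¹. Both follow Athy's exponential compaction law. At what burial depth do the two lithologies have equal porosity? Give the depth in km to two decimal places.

0.62 km

Set phi₀ₐ e^(−cₐd) = phi₀ᵦ e^(−cᵦd) ⇒ ln(phi₀ₐ/phi₀ᵦ) = (cₐ − cᵦ)·d
d = ln(0.57/0.68) / (0.5 − 0.786) = -0.1765 / -0.286 = 0.617 km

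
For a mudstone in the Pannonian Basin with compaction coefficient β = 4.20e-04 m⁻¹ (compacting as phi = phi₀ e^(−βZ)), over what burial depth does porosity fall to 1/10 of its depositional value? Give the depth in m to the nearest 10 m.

Working in km (1 km = 1000 m; β in km⁻¹ = β in m⁻¹ × 1000):
phi/phi₀ = 1/10 ⇒ exp(−β·Z) = 1/10 ⇒ Z = ln(10) / β
Z = 2.3026 / 0.42 = 5.482 km

5480 m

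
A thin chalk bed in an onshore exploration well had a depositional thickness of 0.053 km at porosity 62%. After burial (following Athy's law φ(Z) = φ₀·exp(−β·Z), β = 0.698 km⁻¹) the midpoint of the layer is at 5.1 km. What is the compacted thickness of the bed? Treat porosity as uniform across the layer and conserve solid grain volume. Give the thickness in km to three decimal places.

Porosity at 5.1 km: φ = 0.62·exp(−0.698×5.1) = 0.0176
Solid-volume conservation: h(1−φ) = h₀(1−φ₀) ⇒ h = h₀·(1−φ₀)/(1−φ)
h = 0.053 × (1 − 0.62)/(1 − 0.0176) = 0.053 × 0.3868 = 0.0205 km

0.021 km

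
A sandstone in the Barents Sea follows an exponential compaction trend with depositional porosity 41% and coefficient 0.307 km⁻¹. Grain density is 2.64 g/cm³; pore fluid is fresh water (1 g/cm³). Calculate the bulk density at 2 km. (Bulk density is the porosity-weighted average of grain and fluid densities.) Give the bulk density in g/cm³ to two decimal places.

Porosity at depth: φ = 0.41·exp(−0.307×2) = 0.41×0.5412 = 0.2219
Bulk density: ρ_b = (1−φ)ρ_g + φ·ρ_f = 0.7781×2.64 + 0.2219×1
       = 2.054 + 0.222 = 2.276 g/cm³

2.28 g/cm³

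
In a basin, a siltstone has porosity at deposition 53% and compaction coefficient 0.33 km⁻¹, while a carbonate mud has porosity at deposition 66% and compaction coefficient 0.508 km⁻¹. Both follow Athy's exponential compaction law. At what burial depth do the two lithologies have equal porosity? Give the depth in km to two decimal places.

1.23 km

Set phi₀ₐ e^(−βₐZ) = phi₀ᵦ e^(−βᵦZ) ⇒ ln(phi₀ₐ/phi₀ᵦ) = (βₐ − βᵦ)·Z
Z = ln(0.53/0.66) / (0.33 − 0.508) = -0.2194 / -0.178 = 1.232 km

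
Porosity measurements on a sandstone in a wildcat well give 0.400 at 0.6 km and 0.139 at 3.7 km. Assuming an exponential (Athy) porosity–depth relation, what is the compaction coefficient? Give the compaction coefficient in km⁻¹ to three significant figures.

0.341 km⁻¹

Athy: n(z) = n₀ e^(−cz) ⇒ n₁/n₂ = e^{c(z₂−z₁)} ⇒ c = ln(n₁/n₂)/(z₂−z₁)
c = ln(0.4/0.139) / (3.7 − 0.6) = ln(2.878) / 3.1 = 1.0570 / 3.1 = 0.341 km⁻¹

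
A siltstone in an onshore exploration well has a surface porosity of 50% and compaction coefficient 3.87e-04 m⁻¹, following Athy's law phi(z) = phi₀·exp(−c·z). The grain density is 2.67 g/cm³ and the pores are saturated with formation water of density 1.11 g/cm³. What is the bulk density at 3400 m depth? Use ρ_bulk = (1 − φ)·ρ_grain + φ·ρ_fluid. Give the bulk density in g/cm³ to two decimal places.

Working in km (1 km = 1000 m; c in km⁻¹ = c in m⁻¹ × 1000):
Porosity at depth: phi = 0.5·exp(−0.387×3.4) = 0.5×0.2683 = 0.1341
Bulk density: ρ_b = (1−phi)ρ_g + phi·ρ_f = 0.8659×2.67 + 0.1341×1.11
       = 2.312 + 0.149 = 2.461 g/cm³

2.46 g/cm³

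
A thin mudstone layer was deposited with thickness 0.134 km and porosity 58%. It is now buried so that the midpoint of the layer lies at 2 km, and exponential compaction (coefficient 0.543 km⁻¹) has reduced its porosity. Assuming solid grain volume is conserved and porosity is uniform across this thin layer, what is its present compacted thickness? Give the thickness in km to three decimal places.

Porosity at 2 km: phi = 0.58·exp(−0.543×2) = 0.1958
Solid-volume conservation: h(1−phi) = h₀(1−phi₀) ⇒ h = h₀·(1−phi₀)/(1−phi)
h = 0.134 × (1 − 0.58)/(1 − 0.1958) = 0.134 × 0.5222 = 0.0700 km

0.070 km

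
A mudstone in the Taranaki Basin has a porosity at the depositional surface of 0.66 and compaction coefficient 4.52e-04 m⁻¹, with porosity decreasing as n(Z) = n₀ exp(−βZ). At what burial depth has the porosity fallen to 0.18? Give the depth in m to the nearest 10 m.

2870 m

Working in km (1 km = 1000 m; β in km⁻¹ = β in m⁻¹ × 1000):
Invert Athy's law: Z = ln(n₀/n) / β
Z = ln(0.66/0.18) / 0.452 = ln(3.667) / 0.452 = 1.2993 / 0.452 = 2.875 km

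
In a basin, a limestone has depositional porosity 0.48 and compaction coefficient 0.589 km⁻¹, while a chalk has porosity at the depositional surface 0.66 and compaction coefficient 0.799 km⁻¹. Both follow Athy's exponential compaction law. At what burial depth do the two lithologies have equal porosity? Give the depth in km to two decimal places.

Set n₀ₐ e^(−cₐZ) = n₀ᵦ e^(−cᵦZ) ⇒ ln(n₀ₐ/n₀ᵦ) = (cₐ − cᵦ)·Z
Z = ln(0.48/0.66) / (0.589 − 0.799) = -0.3185 / -0.21 = 1.516 km

1.52 km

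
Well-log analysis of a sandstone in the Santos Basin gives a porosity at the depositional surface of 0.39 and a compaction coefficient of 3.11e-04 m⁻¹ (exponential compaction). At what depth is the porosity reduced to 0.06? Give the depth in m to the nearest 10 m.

6020 m

Working in km (1 km = 1000 m; k in km⁻¹ = k in m⁻¹ × 1000):
Invert Athy's law: z = ln(φ₀/φ) / k
z = ln(0.39/0.06) / 0.311 = ln(6.5) / 0.311 = 1.8718 / 0.311 = 6.019 km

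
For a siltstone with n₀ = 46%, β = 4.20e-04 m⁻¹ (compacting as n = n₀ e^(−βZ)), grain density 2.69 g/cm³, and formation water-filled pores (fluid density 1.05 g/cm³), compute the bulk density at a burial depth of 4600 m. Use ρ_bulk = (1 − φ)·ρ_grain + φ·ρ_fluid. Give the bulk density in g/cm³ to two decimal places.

2.58 g/cm³

Working in km (1 km = 1000 m; β in km⁻¹ = β in m⁻¹ × 1000):
Porosity at depth: n = 0.46·exp(−0.42×4.6) = 0.46×0.1449 = 0.0666
Bulk density: ρ_b = (1−n)ρ_g + n·ρ_f = 0.9334×2.69 + 0.0666×1.05
       = 2.511 + 0.070 = 2.581 g/cm³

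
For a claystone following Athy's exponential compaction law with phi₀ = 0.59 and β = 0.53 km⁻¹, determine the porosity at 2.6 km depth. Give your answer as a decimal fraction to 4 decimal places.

phi = phi₀·exp(−β·z) = 0.59 × exp(−0.53 × 2.6) = 0.59 × exp(−1.378)
  = 0.59 × 0.2521 = 0.1487

0.1487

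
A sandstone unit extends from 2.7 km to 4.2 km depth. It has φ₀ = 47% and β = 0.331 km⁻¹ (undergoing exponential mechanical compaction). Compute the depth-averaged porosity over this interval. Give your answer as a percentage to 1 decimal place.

15.2%

⟨φ⟩ = (1/(d₂−d₁)) ∫ φ₀ e^(−βd) dd = φ₀·(e^(−β·d₁) − e^(−β·d₂)) / (β·(d₂−d₁))
e^(−0.331×2.7) = 0.4091; e^(−0.331×4.2) = 0.2490
⟨φ⟩ = 0.47 × (0.4091 − 0.2490) / (0.331 × 1.5) = 0.47 × 0.3225 = 0.1516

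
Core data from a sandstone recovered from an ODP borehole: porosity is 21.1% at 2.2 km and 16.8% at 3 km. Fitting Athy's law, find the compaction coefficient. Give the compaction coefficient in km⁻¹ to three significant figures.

Athy: phi(z) = phi₀ e^(−kz) ⇒ phi₁/phi₂ = e^{k(z₂−z₁)} ⇒ k = ln(phi₁/phi₂)/(z₂−z₁)
k = ln(0.211/0.168) / (3 − 2.2) = ln(1.256) / 0.8 = 0.2279 / 0.8 = 0.2849 km⁻¹

0.285 km⁻¹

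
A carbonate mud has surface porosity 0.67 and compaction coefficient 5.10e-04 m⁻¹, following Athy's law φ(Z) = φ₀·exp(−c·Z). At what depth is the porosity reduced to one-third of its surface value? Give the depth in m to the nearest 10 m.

2150 m

Working in km (1 km = 1000 m; c in km⁻¹ = c in m⁻¹ × 1000):
φ/φ₀ = 1/3 ⇒ exp(−c·Z) = 1/3 ⇒ Z = ln(3) / c
Z = 1.0986 / 0.51 = 2.154 km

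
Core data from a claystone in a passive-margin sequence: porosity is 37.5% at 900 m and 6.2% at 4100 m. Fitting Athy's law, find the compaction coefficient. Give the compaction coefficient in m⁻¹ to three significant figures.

0.000562 m⁻¹

Working in km (1 km = 1000 m; β in km⁻¹ = β in m⁻¹ × 1000):
Athy: φ(z) = φ₀ e^(−βz) ⇒ φ₁/φ₂ = e^{β(z₂−z₁)} ⇒ β = ln(φ₁/φ₂)/(z₂−z₁)
β = ln(0.375/0.062) / (4.1 − 0.9) = ln(6.048) / 3.2 = 1.7998 / 3.2 = 0.5624 km⁻¹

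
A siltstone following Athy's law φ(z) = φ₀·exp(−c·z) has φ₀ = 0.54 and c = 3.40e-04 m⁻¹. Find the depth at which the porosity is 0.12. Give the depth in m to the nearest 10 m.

4420 m

Working in km (1 km = 1000 m; c in km⁻¹ = c in m⁻¹ × 1000):
Invert Athy's law: z = ln(φ₀/φ) / c
z = ln(0.54/0.12) / 0.34 = ln(4.5) / 0.34 = 1.5041 / 0.34 = 4.424 km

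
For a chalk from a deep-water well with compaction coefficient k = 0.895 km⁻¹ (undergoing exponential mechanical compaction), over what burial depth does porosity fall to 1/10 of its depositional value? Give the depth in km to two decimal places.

2.57 km

n/n₀ = 1/10 ⇒ exp(−k·Z) = 1/10 ⇒ Z = ln(10) / k
Z = 2.3026 / 0.895 = 2.573 km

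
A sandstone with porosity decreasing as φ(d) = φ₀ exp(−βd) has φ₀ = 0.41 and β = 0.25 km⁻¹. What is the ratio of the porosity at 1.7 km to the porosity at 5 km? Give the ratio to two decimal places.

2.28

φ(d₁)/φ(d₂) = e^(−β·d₁)/e^(−β·d₂) = e^{β(d₂−d₁)}
= exp(0.25 × 3.3) = exp(0.825) = 2.2819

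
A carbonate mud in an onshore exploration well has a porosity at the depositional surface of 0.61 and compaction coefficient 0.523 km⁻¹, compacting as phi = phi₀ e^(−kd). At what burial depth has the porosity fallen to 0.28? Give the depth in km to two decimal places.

1.49 km

Invert Athy's law: d = ln(phi₀/phi) / k
d = ln(0.61/0.28) / 0.523 = ln(2.179) / 0.523 = 0.7787 / 0.523 = 1.489 km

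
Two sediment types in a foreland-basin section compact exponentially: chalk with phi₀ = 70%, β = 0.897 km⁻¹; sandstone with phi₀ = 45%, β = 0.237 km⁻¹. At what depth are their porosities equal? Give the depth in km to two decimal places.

0.67 km

Set phi₀ₐ e^(−βₐz) = phi₀ᵦ e^(−βᵦz) ⇒ ln(phi₀ₐ/phi₀ᵦ) = (βₐ − βᵦ)·z
z = ln(0.7/0.45) / (0.897 − 0.237) = 0.4418 / 0.66 = 0.669 km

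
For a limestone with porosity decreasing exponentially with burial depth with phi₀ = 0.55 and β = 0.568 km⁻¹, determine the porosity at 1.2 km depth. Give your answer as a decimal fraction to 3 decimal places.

0.278

phi = phi₀·exp(−β·z) = 0.55 × exp(−0.568 × 1.2) = 0.55 × exp(−0.6816)
  = 0.55 × 0.5058 = 0.2782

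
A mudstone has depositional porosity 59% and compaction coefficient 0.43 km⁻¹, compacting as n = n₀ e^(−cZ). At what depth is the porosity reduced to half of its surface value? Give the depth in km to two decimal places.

1.61 km

n/n₀ = 1/2 ⇒ exp(−c·Z) = 1/2 ⇒ Z = ln(2) / c
Z = 0.6931 / 0.43 = 1.612 km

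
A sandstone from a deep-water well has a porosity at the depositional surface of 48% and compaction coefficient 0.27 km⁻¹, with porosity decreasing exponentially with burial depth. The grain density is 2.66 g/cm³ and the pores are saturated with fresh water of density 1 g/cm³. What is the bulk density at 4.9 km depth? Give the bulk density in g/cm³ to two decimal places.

Porosity at depth: n = 0.48·exp(−0.27×4.9) = 0.48×0.2663 = 0.1278
Bulk density: ρ_b = (1−n)ρ_g + n·ρ_f = 0.8722×2.66 + 0.1278×1
       = 2.320 + 0.128 = 2.448 g/cm³

2.45 g/cm³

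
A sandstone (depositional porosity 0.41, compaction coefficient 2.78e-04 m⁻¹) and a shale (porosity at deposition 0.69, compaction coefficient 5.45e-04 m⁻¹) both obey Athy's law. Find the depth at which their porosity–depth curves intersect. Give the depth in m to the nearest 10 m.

Working in km (1 km = 1000 m; β in km⁻¹ = β in m⁻¹ × 1000):
Set n₀ₐ e^(−βₐz) = n₀ᵦ e^(−βᵦz) ⇒ ln(n₀ₐ/n₀ᵦ) = (βₐ − βᵦ)·z
z = ln(0.41/0.69) / (0.278 − 0.545) = -0.5205 / -0.267 = 1.950 km

1950 m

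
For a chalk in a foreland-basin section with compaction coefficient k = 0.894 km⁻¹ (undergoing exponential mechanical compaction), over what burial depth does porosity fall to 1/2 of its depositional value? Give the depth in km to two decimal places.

phi/phi₀ = 1/2 ⇒ exp(−k·z) = 1/2 ⇒ z = ln(2) / k
z = 0.6931 / 0.894 = 0.775 km

0.78 km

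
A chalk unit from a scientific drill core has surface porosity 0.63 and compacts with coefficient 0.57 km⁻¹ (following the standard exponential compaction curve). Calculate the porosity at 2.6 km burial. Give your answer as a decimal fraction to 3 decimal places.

n = n₀·exp(−k·Z) = 0.63 × exp(−0.57 × 2.6) = 0.63 × exp(−1.482)
  = 0.63 × 0.2272 = 0.1431

0.143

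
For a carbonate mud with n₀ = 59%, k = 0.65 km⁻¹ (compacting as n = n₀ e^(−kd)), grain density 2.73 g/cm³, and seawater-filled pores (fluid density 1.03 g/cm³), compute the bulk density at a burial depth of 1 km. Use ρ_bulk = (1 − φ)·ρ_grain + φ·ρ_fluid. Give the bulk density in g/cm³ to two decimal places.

2.21 g/cm³

Porosity at depth: n = 0.59·exp(−0.65×1) = 0.59×0.5220 = 0.3080
Bulk density: ρ_b = (1−n)ρ_g + n·ρ_f = 0.6920×2.73 + 0.3080×1.03
       = 1.889 + 0.317 = 2.206 g/cm³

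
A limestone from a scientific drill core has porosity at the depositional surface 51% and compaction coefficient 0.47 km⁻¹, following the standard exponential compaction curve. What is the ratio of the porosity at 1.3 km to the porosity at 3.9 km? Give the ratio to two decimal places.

3.39

phi(d₁)/phi(d₂) = e^(−k·d₁)/e^(−k·d₂) = e^{k(d₂−d₁)}
= exp(0.47 × 2.6) = exp(1.222) = 3.3940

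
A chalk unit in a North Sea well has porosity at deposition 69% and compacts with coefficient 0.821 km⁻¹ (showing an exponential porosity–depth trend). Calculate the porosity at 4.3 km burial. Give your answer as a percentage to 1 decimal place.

phi = phi₀·exp(−β·d) = 0.69 × exp(−0.821 × 4.3) = 0.69 × exp(−3.53)
  = 0.69 × 0.0293 = 0.0202

2.0%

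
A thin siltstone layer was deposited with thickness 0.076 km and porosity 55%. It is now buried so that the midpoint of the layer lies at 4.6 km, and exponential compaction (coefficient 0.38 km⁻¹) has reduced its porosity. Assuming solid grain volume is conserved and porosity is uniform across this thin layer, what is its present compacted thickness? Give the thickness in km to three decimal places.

Porosity at 4.6 km: phi = 0.55·exp(−0.38×4.6) = 0.0958
Solid-volume conservation: h(1−phi) = h₀(1−phi₀) ⇒ h = h₀·(1−phi₀)/(1−phi)
h = 0.076 × (1 − 0.55)/(1 − 0.0958) = 0.076 × 0.4977 = 0.0378 km

0.038 km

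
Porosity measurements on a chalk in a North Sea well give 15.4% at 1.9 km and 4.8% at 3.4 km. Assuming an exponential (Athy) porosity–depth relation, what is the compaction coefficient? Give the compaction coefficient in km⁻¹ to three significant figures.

Athy: n(z) = n₀ e^(−kz) ⇒ n₁/n₂ = e^{k(z₂−z₁)} ⇒ k = ln(n₁/n₂)/(z₂−z₁)
k = ln(0.154/0.048) / (3.4 − 1.9) = ln(3.208) / 1.5 = 1.1658 / 1.5 = 0.7772 km⁻¹

0.777 km⁻¹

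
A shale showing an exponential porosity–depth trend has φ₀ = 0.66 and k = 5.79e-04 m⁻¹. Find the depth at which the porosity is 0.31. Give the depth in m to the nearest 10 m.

Working in km (1 km = 1000 m; k in km⁻¹ = k in m⁻¹ × 1000):
Invert Athy's law: Z = ln(φ₀/φ) / k
Z = ln(0.66/0.31) / 0.579 = ln(2.129) / 0.579 = 0.7557 / 0.579 = 1.305 km

1310 m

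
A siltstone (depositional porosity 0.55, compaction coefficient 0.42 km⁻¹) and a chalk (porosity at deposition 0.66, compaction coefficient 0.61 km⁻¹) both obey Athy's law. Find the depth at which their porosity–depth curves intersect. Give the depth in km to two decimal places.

Set n₀ₐ e^(−kₐZ) = n₀ᵦ e^(−kᵦZ) ⇒ ln(n₀ₐ/n₀ᵦ) = (kₐ − kᵦ)·Z
Z = ln(0.55/0.66) / (0.42 − 0.61) = -0.1823 / -0.19 = 0.960 km

0.96 km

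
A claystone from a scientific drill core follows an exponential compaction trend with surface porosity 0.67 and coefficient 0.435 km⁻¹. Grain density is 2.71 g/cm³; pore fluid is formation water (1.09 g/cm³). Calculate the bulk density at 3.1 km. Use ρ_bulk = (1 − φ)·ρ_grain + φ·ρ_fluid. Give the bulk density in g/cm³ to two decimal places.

2.43 g/cm³

Porosity at depth: n = 0.67·exp(−0.435×3.1) = 0.67×0.2596 = 0.1740
Bulk density: ρ_b = (1−n)ρ_g + n·ρ_f = 0.8260×2.71 + 0.1740×1.09
       = 2.239 + 0.190 = 2.428 g/cm³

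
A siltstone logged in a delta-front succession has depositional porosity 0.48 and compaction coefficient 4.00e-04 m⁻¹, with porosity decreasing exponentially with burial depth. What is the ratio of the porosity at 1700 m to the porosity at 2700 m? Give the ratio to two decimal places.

Working in km (1 km = 1000 m; β in km⁻¹ = β in m⁻¹ × 1000):
n(d₁)/n(d₂) = e^(−β·d₁)/e^(−β·d₂) = e^{β(d₂−d₁)}
= exp(0.4 × 1) = exp(0.4) = 1.4918

1.49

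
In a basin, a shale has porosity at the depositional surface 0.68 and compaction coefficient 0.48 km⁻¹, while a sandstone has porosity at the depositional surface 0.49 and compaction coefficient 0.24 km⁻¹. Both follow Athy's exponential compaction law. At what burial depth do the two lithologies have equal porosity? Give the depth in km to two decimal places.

Set phi₀ₐ e^(−kₐd) = phi₀ᵦ e^(−kᵦd) ⇒ ln(phi₀ₐ/phi₀ᵦ) = (kₐ − kᵦ)·d
d = ln(0.68/0.49) / (0.48 − 0.24) = 0.3277 / 0.24 = 1.365 km

1.37 km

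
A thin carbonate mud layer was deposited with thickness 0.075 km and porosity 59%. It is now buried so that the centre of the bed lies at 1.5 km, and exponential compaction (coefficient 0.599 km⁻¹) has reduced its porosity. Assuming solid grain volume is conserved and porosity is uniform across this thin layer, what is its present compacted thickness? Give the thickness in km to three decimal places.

0.040 km

Porosity at 1.5 km: n = 0.59·exp(−0.599×1.5) = 0.2402
Solid-volume conservation: h(1−n) = h₀(1−n₀) ⇒ h = h₀·(1−n₀)/(1−n)
h = 0.075 × (1 − 0.59)/(1 − 0.2402) = 0.075 × 0.5396 = 0.0405 km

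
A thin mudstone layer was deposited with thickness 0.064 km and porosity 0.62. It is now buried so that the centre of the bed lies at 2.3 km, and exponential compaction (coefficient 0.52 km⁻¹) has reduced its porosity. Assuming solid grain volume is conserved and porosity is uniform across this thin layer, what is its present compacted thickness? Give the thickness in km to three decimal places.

Porosity at 2.3 km: n = 0.62·exp(−0.52×2.3) = 0.1875
Solid-volume conservation: h(1−n) = h₀(1−n₀) ⇒ h = h₀·(1−n₀)/(1−n)
h = 0.064 × (1 − 0.62)/(1 − 0.1875) = 0.064 × 0.4677 = 0.0299 km

0.030 km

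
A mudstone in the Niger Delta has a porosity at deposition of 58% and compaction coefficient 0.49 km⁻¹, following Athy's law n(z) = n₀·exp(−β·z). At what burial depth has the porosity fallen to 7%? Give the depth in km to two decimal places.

Invert Athy's law: z = ln(n₀/n) / β
z = ln(0.58/0.07) / 0.49 = ln(8.286) / 0.49 = 2.1145 / 0.49 = 4.315 km

4.32 km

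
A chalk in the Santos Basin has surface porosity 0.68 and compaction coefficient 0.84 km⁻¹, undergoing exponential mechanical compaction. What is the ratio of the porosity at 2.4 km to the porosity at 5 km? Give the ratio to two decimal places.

n(z₁)/n(z₂) = e^(−β·z₁)/e^(−β·z₂) = e^{β(z₂−z₁)}
= exp(0.84 × 2.6) = exp(2.184) = 8.8818

8.88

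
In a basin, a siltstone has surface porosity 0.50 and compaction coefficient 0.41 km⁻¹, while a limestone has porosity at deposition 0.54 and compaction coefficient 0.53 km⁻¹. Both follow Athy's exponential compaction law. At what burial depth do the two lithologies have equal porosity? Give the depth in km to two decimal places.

0.64 km

Set n₀ₐ e^(−kₐZ) = n₀ᵦ e^(−kᵦZ) ⇒ ln(n₀ₐ/n₀ᵦ) = (kₐ − kᵦ)·Z
Z = ln(0.5/0.54) / (0.41 − 0.53) = -0.0770 / -0.12 = 0.641 km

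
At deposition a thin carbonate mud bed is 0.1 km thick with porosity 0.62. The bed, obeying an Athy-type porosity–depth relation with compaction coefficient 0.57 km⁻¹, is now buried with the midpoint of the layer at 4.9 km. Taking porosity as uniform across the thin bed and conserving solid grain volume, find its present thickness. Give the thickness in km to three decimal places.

Porosity at 4.9 km: phi = 0.62·exp(−0.57×4.9) = 0.0380
Solid-volume conservation: h(1−phi) = h₀(1−phi₀) ⇒ h = h₀·(1−phi₀)/(1−phi)
h = 0.1 × (1 − 0.62)/(1 − 0.0380) = 0.1 × 0.3950 = 0.0395 km

0.039 km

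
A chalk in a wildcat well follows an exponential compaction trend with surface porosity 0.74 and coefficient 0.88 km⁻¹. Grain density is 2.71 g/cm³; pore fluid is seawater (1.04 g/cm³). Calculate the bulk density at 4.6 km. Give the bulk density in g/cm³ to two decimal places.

Porosity at depth: phi = 0.74·exp(−0.88×4.6) = 0.74×0.0175 = 0.0129
Bulk density: ρ_b = (1−phi)ρ_g + phi·ρ_f = 0.9871×2.71 + 0.0129×1.04
       = 2.675 + 0.013 = 2.688 g/cm³

2.69 g/cm³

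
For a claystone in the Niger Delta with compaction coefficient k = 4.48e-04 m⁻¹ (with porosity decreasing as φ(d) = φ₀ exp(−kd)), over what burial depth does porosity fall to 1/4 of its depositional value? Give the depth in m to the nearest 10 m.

3090 m

Working in km (1 km = 1000 m; k in km⁻¹ = k in m⁻¹ × 1000):
φ/φ₀ = 1/4 ⇒ exp(−k·d) = 1/4 ⇒ d = ln(4) / k
d = 1.3863 / 0.448 = 3.094 km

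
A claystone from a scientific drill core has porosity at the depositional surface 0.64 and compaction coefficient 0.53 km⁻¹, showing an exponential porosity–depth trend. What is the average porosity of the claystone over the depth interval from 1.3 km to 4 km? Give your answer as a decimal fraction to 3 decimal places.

0.171

⟨φ⟩ = (1/(z₂−z₁)) ∫ φ₀ e^(−kz) dz = φ₀·(e^(−k·z₁) − e^(−k·z₂)) / (k·(z₂−z₁))
e^(−0.53×1.3) = 0.5021; e^(−0.53×4) = 0.1200
⟨φ⟩ = 0.64 × (0.5021 − 0.1200) / (0.53 × 2.7) = 0.64 × 0.2670 = 0.1709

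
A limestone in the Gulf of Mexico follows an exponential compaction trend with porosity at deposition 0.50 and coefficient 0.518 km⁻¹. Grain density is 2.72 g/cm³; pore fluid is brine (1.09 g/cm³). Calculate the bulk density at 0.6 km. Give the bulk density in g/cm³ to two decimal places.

2.12 g/cm³

Porosity at depth: phi = 0.5·exp(−0.518×0.6) = 0.5×0.7329 = 0.3664
Bulk density: ρ_b = (1−phi)ρ_g + phi·ρ_f = 0.6336×2.72 + 0.3664×1.09
       = 1.723 + 0.399 = 2.123 g/cm³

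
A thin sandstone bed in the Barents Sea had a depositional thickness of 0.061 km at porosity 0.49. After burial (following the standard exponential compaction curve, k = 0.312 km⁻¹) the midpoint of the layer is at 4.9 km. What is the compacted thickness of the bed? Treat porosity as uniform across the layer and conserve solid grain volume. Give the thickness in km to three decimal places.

0.035 km

Porosity at 4.9 km: φ = 0.49·exp(−0.312×4.9) = 0.1062
Solid-volume conservation: h(1−φ) = h₀(1−φ₀) ⇒ h = h₀·(1−φ₀)/(1−φ)
h = 0.061 × (1 − 0.49)/(1 − 0.1062) = 0.061 × 0.5706 = 0.0348 km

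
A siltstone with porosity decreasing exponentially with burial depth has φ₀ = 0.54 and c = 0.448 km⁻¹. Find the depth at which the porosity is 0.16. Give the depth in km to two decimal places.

2.72 km

Invert Athy's law: z = ln(φ₀/φ) / c
z = ln(0.54/0.16) / 0.448 = ln(3.375) / 0.448 = 1.2164 / 0.448 = 2.715 km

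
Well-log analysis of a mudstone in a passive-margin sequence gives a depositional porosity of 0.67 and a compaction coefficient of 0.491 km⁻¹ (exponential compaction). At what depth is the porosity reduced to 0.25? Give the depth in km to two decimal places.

2.01 km

Invert Athy's law: d = ln(phi₀/phi) / β
d = ln(0.67/0.25) / 0.491 = ln(2.68) / 0.491 = 0.9858 / 0.491 = 2.008 km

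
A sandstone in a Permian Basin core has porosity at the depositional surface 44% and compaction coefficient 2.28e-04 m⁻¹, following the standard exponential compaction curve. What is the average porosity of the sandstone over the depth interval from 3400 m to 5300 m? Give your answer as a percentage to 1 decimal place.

16.4%

Working in km (1 km = 1000 m; c in km⁻¹ = c in m⁻¹ × 1000):
⟨n⟩ = (1/(Z₂−Z₁)) ∫ n₀ e^(−cZ) dZ = n₀·(e^(−c·Z₁) − e^(−c·Z₂)) / (c·(Z₂−Z₁))
e^(−0.228×3.4) = 0.4606; e^(−0.228×5.3) = 0.2987
⟨n⟩ = 0.44 × (0.4606 − 0.2987) / (0.228 × 1.9) = 0.44 × 0.3738 = 0.1645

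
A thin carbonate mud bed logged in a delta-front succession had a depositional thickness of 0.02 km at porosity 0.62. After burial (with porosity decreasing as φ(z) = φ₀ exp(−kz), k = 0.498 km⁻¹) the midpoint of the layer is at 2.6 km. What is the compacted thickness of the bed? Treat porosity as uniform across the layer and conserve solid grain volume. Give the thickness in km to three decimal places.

0.009 km

Porosity at 2.6 km: φ = 0.62·exp(−0.498×2.6) = 0.1699
Solid-volume conservation: h(1−φ) = h₀(1−φ₀) ⇒ h = h₀·(1−φ₀)/(1−φ)
h = 0.02 × (1 − 0.62)/(1 − 0.1699) = 0.02 × 0.4577 = 0.0092 km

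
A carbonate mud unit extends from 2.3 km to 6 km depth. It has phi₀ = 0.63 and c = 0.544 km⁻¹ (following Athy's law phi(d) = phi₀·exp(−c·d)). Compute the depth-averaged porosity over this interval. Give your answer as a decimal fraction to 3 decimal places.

⟨phi⟩ = (1/(d₂−d₁)) ∫ phi₀ e^(−cd) dd = phi₀·(e^(−c·d₁) − e^(−c·d₂)) / (c·(d₂−d₁))
e^(−0.544×2.3) = 0.2862; e^(−0.544×6) = 0.0382
⟨phi⟩ = 0.63 × (0.2862 − 0.0382) / (0.544 × 3.7) = 0.63 × 0.1232 = 0.0776

0.078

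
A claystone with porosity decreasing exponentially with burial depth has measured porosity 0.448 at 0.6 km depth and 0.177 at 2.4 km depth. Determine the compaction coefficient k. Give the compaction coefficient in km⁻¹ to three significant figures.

Athy: φ(d) = φ₀ e^(−kd) ⇒ φ₁/φ₂ = e^{k(d₂−d₁)} ⇒ k = ln(φ₁/φ₂)/(d₂−d₁)
k = ln(0.448/0.177) / (2.4 − 0.6) = ln(2.531) / 1.8 = 0.9286 / 1.8 = 0.5159 km⁻¹

0.516 km⁻¹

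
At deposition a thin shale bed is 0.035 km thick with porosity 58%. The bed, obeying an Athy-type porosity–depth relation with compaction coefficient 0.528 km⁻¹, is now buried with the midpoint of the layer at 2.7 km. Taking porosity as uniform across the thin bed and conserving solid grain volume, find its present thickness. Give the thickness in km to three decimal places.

Porosity at 2.7 km: n = 0.58·exp(−0.528×2.7) = 0.1394
Solid-volume conservation: h(1−n) = h₀(1−n₀) ⇒ h = h₀·(1−n₀)/(1−n)
h = 0.035 × (1 − 0.58)/(1 − 0.1394) = 0.035 × 0.4880 = 0.0171 km

0.017 km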